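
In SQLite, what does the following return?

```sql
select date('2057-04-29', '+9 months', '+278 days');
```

Adding +9 months to 2057-04-29 gives 2058-01-29.
Applying '+278 days' to 2058-01-29: counting 278 days forward gives 2058-11-03.

2058-11-03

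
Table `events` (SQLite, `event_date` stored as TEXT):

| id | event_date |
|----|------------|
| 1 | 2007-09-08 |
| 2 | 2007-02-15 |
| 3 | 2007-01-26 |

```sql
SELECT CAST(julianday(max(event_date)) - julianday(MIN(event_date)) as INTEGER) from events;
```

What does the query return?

225

MIN = 2007-01-26, MAX = 2007-09-08.
5 days remain in January 2007 after the 26th (31 − 26).
Full months from February 2007 through August 2007 contribute their day counts.
Then 8 days into September 2007.
Total: 5 + 28 + 31 + 30 + 31 + 30 + 31 + 31 + 8 = 225.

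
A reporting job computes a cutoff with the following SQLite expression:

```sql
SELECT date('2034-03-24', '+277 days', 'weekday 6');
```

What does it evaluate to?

2034-12-30

Applying '+277 days' to 2034-03-24: counting 277 days forward gives 2034-12-26.
`weekday 6` advances to the next Saturday; 2034-12-26 is a Tuesday, so it moves forward to 2034-12-30.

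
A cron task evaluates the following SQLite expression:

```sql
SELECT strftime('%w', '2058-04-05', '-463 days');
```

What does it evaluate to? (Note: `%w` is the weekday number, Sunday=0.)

4

First apply '-463 days': 2058-04-05 → 2056-12-28.
2056-12-28 is a Thursday; with Sunday=0 that is 4.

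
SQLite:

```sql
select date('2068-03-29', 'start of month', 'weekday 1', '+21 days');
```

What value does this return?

`start of month` rewinds 2068-03-29 to 2068-03-01.
`weekday 1` advances to the next Monday; 2068-03-01 is a Thursday, so it moves forward to 2068-03-05.
Advancing 21 more days within March lands on 2068-03-26.

2068-03-26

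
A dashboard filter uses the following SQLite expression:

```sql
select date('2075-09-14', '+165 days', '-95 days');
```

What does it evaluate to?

2075-11-23

Applying '+165 days' to 2075-09-14: counting 165 days forward gives 2076-02-26.
Applying '-95 days' to 2076-02-26: counting 95 days back gives 2075-11-23.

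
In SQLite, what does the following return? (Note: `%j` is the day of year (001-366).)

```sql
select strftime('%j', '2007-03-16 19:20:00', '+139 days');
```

214

First apply '+139 days': 2007-03-16 19:20:00 → 2007-08-02 19:20:00.
Day-of-year for 2007-08-02: days since 2007-01-01 inclusive = 214, zero-padded to 214.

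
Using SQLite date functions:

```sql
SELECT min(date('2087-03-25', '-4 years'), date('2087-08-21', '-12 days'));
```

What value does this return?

2083-03-25

date('2087-03-25', '-4 years') → 2083-03-25.
date('2087-08-21', '-12 days') → 2087-08-09.
Earlier of the two is 2083-03-25.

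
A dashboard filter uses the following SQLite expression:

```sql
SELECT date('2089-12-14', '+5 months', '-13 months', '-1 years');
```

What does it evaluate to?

Adding +5 months to 2089-12-14 gives 2090-05-14.
Adding -13 months to 2090-05-14 gives 2089-04-14.
Adding -1 year to 2089-04-14 gives 2088-04-14.

2088-04-14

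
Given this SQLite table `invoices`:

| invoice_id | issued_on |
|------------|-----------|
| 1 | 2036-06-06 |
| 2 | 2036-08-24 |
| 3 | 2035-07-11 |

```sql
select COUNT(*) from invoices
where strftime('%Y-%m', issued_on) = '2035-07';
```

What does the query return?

Rows with year-month 2035-07: 2035-07-11 → 1.

1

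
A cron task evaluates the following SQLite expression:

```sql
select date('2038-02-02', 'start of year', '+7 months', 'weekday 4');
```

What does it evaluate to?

`start of year` rewinds 2038-02-02 to 2038-01-01.
Adding +7 months to 2038-01-01 gives 2038-08-01.
`weekday 4` advances to the next Thursday; 2038-08-01 is a Sunday, so it moves forward to 2038-08-05.

2038-08-05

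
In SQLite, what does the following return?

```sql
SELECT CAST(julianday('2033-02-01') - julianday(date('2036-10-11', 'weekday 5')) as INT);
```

`weekday 5` advances to the next Friday; 2036-10-11 is a Saturday, so it moves forward to 2036-10-17.
27 days remain in February 2033 after the 1st (28 − 1).
Full months from March 2033 through September 2036 contribute their day counts.
Then 17 days into October 2036.
Total: 27 + 31 + 30 + 31 + 30 + 31 + 31 + 30 + 31 + 30 + 31 + 31 + 28 + 31 + 30 + 31 + 30 + 31 + 31 + 30 + 31 + 30 + 31 + 31 + 28 + 31 + 30 + 31 + 30 + 31 + 31 + 30 + 31 + 30 + 31 + 31 + 29 + 31 + 30 + 31 + 30 + 31 + 31 + 30 + 17 = 1354.
The subtraction is earlier − later, so the result is −1354 → -1354.

-1354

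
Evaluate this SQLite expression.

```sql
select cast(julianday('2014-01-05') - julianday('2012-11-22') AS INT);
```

8 days remain in November 2012 after the 22nd (30 − 22).
Full months from December 2012 through December 2013 contribute their day counts.
Then 5 days into January 2014.
Total: 8 + 31 + 31 + 28 + 31 + 30 + 31 + 30 + 31 + 31 + 30 + 31 + 30 + 31 + 5 = 409.

409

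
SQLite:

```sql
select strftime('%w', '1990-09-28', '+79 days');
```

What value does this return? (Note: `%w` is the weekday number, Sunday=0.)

0

First apply '+79 days': 1990-09-28 → 1990-12-16.
1990-12-16 is a Sunday; with Sunday=0 that is 0.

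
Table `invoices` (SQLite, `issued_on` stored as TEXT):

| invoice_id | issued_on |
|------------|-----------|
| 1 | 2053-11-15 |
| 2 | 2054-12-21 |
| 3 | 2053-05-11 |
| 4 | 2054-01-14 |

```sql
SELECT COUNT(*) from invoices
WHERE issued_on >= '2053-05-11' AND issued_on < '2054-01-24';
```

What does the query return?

Rows in [2053-05-11, 2054-01-24): 2053-11-15, 2053-05-11, 2054-01-14 → 3 rows.

3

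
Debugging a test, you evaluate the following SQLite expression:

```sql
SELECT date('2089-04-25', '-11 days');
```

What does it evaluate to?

Going back 11 days within April lands on 2089-04-14.

2089-04-14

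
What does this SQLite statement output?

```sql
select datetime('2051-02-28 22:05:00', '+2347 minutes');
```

2051-03-02 13:12:00

2347 minutes = 39h 7m; +2347 minutes from 2051-02-28 22:05:00 is 2051-03-02 13:12:00 (crosses midnight).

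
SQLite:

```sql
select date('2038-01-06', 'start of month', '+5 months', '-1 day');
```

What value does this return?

`start of month` rewinds 2038-01-06 to 2038-01-01.
Adding +5 months to 2038-01-01 gives 2038-06-01.
Going back 1 day from 2038-06-01 reaches 2038-05-31 (last day of May, 31 days).

2038-05-31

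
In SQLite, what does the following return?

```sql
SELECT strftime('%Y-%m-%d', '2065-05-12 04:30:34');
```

`%Y-%m-%d` extracts the ISO date: 2065-05-12.

2065-05-12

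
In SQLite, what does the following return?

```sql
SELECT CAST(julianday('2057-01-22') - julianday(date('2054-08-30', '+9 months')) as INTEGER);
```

Adding +9 months to 2054-08-30 gives 2055-05-30.
1 day remains in May 2055 after the 30th (31 − 30).
Full months from June 2055 through December 2056 contribute their day counts.
Then 22 days into January 2057.
Total: 1 + 30 + 31 + 31 + 30 + 31 + 30 + 31 + 31 + 29 + 31 + 30 + 31 + 30 + 31 + 31 + 30 + 31 + 30 + 31 + 22 = 603.

603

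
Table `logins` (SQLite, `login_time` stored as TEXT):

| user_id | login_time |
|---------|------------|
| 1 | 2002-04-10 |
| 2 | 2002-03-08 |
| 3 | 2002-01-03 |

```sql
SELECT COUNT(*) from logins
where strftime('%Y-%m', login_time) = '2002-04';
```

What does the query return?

1

Rows with year-month 2002-04: 2002-04-10 → 1.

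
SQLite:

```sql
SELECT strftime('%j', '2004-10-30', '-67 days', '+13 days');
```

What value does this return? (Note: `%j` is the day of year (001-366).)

First apply '-67 days', '+13 days': 2004-10-30 → 2004-09-06.
Day-of-year for 2004-09-06: days since 2004-01-01 inclusive = 250, zero-padded to 250.

250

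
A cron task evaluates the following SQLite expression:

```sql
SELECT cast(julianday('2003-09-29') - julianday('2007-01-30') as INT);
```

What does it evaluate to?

1 day remains in September 2003 after the 29th (30 − 29).
Full months from October 2003 through December 2006 contribute their day counts.
Then 30 days into January 2007.
Total: 1 + 31 + 30 + 31 + 31 + 29 + 31 + 30 + 31 + 30 + 31 + 31 + 30 + 31 + 30 + 31 + 31 + 28 + 31 + 30 + 31 + 30 + 31 + 31 + 30 + 31 + 30 + 31 + 31 + 28 + 31 + 30 + 31 + 30 + 31 + 31 + 30 + 31 + 30 + 31 + 30 = 1219.
The subtraction is earlier − later, so the result is −1219 → -1219.

-1219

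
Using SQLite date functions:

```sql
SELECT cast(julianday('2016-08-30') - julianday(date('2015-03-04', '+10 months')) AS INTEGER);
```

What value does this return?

239

Adding +10 months to 2015-03-04 gives 2016-01-04.
27 days remain in January 2016 after the 4th (31 − 4).
Full months from February 2016 through July 2016 contribute their day counts.
Then 30 days into August 2016.
Total: 27 + 29 + 31 + 30 + 31 + 30 + 31 + 30 = 239.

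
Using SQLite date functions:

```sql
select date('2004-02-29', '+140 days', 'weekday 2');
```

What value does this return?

Applying '+140 days' to 2004-02-29: counting 140 days forward gives 2004-07-18.
`weekday 2` advances to the next Tuesday; 2004-07-18 is a Sunday, so it moves forward to 2004-07-20.

2004-07-20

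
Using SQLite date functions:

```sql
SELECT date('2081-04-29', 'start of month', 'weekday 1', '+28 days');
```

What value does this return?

2081-05-05

`start of month` rewinds 2081-04-29 to 2081-04-01.
`weekday 1` advances to the next Monday; 2081-04-01 is a Tuesday, so it moves forward to 2081-04-07.
April 2081 has 30 days; 23 remain after the 7th, so 24 days reach 2081-05-01.
Advancing 4 more days within May lands on 2081-05-05.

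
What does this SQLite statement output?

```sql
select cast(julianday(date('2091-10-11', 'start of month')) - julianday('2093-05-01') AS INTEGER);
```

-578

`start of month` rewinds 2091-10-11 to 2091-10-01.
30 days remain in October 2091 after the 1st (31 − 1).
Full months from November 2091 through April 2093 contribute their day counts.
Then 1 day into May 2093.
Total: 30 + 30 + 31 + 31 + 29 + 31 + 30 + 31 + 30 + 31 + 31 + 30 + 31 + 30 + 31 + 31 + 28 + 31 + 30 + 1 = 578.
The subtraction is earlier − later, so the result is −578 → -578.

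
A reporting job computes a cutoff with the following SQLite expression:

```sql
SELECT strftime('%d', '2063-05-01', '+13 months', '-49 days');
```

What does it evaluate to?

13

First apply '+13 months', '-49 days': 2063-05-01 → 2064-04-13.
`%d` extracts the 2-digit day of month: 13.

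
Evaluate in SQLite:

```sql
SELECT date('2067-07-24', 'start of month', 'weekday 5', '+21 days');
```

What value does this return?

`start of month` rewinds 2067-07-24 to 2067-07-01.
`weekday 5` advances to the next Friday; 2067-07-01 is already a Friday, so it stays at 2067-07-01.
Advancing 21 more days within July lands on 2067-07-22.

2067-07-22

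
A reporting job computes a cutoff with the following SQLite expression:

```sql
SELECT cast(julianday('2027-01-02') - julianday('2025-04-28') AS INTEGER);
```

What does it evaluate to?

614

2 days remain in April 2025 after the 28th (30 − 28).
Full months from May 2025 through December 2026 contribute their day counts.
Then 2 days into January 2027.
Total: 2 + 31 + 30 + 31 + 31 + 30 + 31 + 30 + 31 + 31 + 28 + 31 + 30 + 31 + 30 + 31 + 31 + 30 + 31 + 30 + 31 + 2 = 614.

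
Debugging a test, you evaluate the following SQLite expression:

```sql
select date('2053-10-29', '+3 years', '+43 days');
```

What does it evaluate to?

Adding +3 years to 2053-10-29 gives 2056-10-29.
Applying '+43 days' to 2056-10-29: counting 43 days forward gives 2056-12-11.

2056-12-11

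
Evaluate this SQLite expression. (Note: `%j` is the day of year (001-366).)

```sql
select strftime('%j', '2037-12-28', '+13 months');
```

028

First apply '+13 months': 2037-12-28 → 2039-01-28.
Day-of-year for 2039-01-28: days since 2039-01-01 inclusive = 28, zero-padded to 028.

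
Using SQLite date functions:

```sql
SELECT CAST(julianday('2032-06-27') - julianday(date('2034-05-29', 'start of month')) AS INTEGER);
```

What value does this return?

`start of month` rewinds 2034-05-29 to 2034-05-01.
3 days remain in June 2032 after the 27th (30 − 27).
Full months from July 2032 through April 2034 contribute their day counts.
Then 1 day into May 2034.
Total: 3 + 31 + 31 + 30 + 31 + 30 + 31 + 31 + 28 + 31 + 30 + 31 + 30 + 31 + 31 + 30 + 31 + 30 + 31 + 31 + 28 + 31 + 30 + 1 = 673.
The subtraction is earlier − later, so the result is −673 → -673.

-673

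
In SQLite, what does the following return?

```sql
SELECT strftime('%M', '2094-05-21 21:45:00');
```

45

`%M` extracts the 2-digit minute: 45.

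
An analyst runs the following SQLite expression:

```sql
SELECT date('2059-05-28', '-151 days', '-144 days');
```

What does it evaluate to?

Applying '-151 days' to 2059-05-28: counting 151 days back gives 2058-12-28.
Applying '-144 days' to 2058-12-28: counting 144 days back gives 2058-08-06.

2058-08-06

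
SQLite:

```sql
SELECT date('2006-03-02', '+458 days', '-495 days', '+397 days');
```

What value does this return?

2007-02-25

Applying '+458 days' to 2006-03-02: counting 458 days forward gives 2007-06-03.
Applying '-495 days' to 2007-06-03: counting 495 days back gives 2006-01-24.
Applying '+397 days' to 2006-01-24: counting 397 days forward gives 2007-02-25.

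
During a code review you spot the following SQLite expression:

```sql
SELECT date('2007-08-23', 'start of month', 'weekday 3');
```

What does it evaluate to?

`start of month` rewinds 2007-08-23 to 2007-08-01.
`weekday 3` advances to the next Wednesday; 2007-08-01 is already a Wednesday, so it stays at 2007-08-01.

2007-08-01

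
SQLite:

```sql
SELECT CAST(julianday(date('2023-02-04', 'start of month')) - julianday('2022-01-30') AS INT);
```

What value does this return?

367

`start of month` rewinds 2023-02-04 to 2023-02-01.
1 day remains in January 2022 after the 30th (31 − 30).
Full months from February 2022 through January 2023 contribute their day counts.
Then 1 day into February 2023.
Total: 1 + 28 + 31 + 30 + 31 + 30 + 31 + 31 + 30 + 31 + 30 + 31 + 31 + 1 = 367.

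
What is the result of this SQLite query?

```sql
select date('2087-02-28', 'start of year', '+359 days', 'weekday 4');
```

`start of year` rewinds 2087-02-28 to 2087-01-01.
Applying '+359 days' to 2087-01-01: counting 359 days forward gives 2087-12-26.
`weekday 4` advances to the next Thursday; 2087-12-26 is a Friday, so it moves forward to 2088-01-01.

2088-01-01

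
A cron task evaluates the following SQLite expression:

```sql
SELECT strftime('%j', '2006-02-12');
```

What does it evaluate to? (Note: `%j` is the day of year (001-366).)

043

Day-of-year for 2006-02-12: days since 2006-01-01 inclusive = 43, zero-padded to 043.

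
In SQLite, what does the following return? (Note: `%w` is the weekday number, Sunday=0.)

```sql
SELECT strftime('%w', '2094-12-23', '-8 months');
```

5

First apply '-8 months': 2094-12-23 → 2094-04-23.
2094-04-23 is a Friday; with Sunday=0 that is 5.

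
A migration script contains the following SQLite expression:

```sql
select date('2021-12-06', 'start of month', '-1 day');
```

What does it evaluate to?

2021-11-30

`start of month` rewinds 2021-12-06 to 2021-12-01.
Going back 1 day from 2021-12-01 reaches 2021-11-30 (last day of November, 30 days).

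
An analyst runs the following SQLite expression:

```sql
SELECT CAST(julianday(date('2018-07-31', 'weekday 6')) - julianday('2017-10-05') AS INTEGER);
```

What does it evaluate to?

303

`weekday 6` advances to the next Saturday; 2018-07-31 is a Tuesday, so it moves forward to 2018-08-04.
26 days remain in October 2017 after the 5th (31 − 5).
Full months from November 2017 through July 2018 contribute their day counts.
Then 4 days into August 2018.
Total: 26 + 30 + 31 + 31 + 28 + 31 + 30 + 31 + 30 + 31 + 4 = 303.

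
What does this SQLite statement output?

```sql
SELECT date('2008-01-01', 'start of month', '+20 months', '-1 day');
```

`start of month` rewinds 2008-01-01 to 2008-01-01.
Adding +20 months to 2008-01-01 gives 2009-09-01.
Going back 1 day from 2009-09-01 reaches 2009-08-31 (last day of August, 31 days).

2009-08-31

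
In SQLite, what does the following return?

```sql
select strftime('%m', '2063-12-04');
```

`%m` extracts the 2-digit month (01-12): 12.

12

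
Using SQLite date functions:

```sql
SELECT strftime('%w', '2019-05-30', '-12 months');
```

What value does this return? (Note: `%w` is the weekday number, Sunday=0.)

3

First apply '-12 months': 2019-05-30 → 2018-05-30.
2018-05-30 is a Wednesday; with Sunday=0 that is 3.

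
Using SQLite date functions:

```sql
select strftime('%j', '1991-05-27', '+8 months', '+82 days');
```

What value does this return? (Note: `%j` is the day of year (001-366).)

First apply '+8 months', '+82 days': 1991-05-27 → 1992-04-18.
Day-of-year for 1992-04-18: days since 1992-01-01 inclusive = 109, zero-padded to 109.

109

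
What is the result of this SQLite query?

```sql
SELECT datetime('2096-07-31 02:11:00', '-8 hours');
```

2096-07-30 18:11:00

-8 hours from 2096-07-31 02:11:00 is 2096-07-30 18:11:00 (crosses midnight).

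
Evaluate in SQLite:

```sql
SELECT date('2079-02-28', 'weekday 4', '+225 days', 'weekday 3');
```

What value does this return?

`weekday 4` advances to the next Thursday; 2079-02-28 is a Tuesday, so it moves forward to 2079-03-02.
Applying '+225 days' to 2079-03-02: counting 225 days forward gives 2079-10-13.
`weekday 3` advances to the next Wednesday; 2079-10-13 is a Friday, so it moves forward to 2079-10-18.

2079-10-18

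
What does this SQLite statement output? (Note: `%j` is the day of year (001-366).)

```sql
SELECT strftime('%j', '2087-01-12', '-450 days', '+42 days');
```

334

First apply '-450 days', '+42 days': 2087-01-12 → 2085-11-30.
Day-of-year for 2085-11-30: days since 2085-01-01 inclusive = 334, zero-padded to 334.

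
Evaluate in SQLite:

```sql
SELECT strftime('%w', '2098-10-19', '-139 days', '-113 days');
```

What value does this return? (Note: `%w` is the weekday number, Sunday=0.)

0

First apply '-139 days', '-113 days': 2098-10-19 → 2098-02-09.
2098-02-09 is a Sunday; with Sunday=0 that is 0.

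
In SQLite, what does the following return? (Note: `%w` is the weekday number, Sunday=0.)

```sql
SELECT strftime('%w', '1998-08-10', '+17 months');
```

First apply '+17 months': 1998-08-10 → 2000-01-10.
2000-01-10 is a Monday; with Sunday=0 that is 1.

1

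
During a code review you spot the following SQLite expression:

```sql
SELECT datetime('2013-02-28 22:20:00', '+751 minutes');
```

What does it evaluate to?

2013-03-01 10:51:00

751 minutes = 12h 31m; +751 minutes from 2013-02-28 22:20:00 is 2013-03-01 10:51:00 (crosses midnight).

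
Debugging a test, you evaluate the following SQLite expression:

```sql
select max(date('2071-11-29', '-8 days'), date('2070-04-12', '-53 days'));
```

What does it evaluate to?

2071-11-21

date('2071-11-29', '-8 days') → 2071-11-21.
date('2070-04-12', '-53 days') → 2070-02-18.
Later of the two is 2071-11-21.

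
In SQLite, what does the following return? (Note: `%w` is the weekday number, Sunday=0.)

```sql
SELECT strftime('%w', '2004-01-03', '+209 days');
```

5

First apply '+209 days': 2004-01-03 → 2004-07-30.
2004-07-30 is a Friday; with Sunday=0 that is 5.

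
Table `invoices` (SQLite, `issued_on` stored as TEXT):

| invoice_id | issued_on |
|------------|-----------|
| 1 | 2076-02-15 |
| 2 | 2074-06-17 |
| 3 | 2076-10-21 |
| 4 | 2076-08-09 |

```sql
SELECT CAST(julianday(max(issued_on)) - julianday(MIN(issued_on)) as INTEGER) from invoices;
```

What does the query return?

MIN = 2074-06-17, MAX = 2076-10-21.
13 days remain in June 2074 after the 17th (30 − 17).
Full months from July 2074 through September 2076 contribute their day counts.
Then 21 days into October 2076.
Total: 13 + 31 + 31 + 30 + 31 + 30 + 31 + 31 + 28 + 31 + 30 + 31 + 30 + 31 + 31 + 30 + 31 + 30 + 31 + 31 + 29 + 31 + 30 + 31 + 30 + 31 + 31 + 30 + 21 = 857.

857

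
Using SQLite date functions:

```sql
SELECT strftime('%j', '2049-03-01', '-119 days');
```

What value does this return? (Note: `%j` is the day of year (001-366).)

307

First apply '-119 days': 2049-03-01 → 2048-11-02.
Day-of-year for 2048-11-02: days since 2048-01-01 inclusive = 307, zero-padded to 307.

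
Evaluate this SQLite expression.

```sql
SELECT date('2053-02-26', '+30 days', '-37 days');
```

2053-02-19

February 2053 has 28 days; 2 remain after the 26th, so 3 days reach 2053-03-01.
Advancing 27 more days within March lands on 2053-03-28.
Going back 28 days from 2053-03-28 reaches 2053-02-28 (last day of February, 28 days).
Going back 9 days within February lands on 2053-02-19.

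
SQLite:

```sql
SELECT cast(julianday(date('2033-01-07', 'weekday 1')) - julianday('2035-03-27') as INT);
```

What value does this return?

-806

`weekday 1` advances to the next Monday; 2033-01-07 is a Friday, so it moves forward to 2033-01-10.
21 days remain in January 2033 after the 10th (31 − 10).
Full months from February 2033 through February 2035 contribute their day counts.
Then 27 days into March 2035.
Total: 21 + 28 + 31 + 30 + 31 + 30 + 31 + 31 + 30 + 31 + 30 + 31 + 31 + 28 + 31 + 30 + 31 + 30 + 31 + 31 + 30 + 31 + 30 + 31 + 31 + 28 + 27 = 806.
The subtraction is earlier − later, so the result is −806 → -806.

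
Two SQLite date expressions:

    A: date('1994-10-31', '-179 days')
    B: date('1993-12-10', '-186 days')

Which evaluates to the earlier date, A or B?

B

A = 1994-05-05.
B = 1993-06-07.
B is earlier.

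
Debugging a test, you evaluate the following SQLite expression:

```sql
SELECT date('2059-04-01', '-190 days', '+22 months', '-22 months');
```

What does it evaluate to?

Applying '-190 days' to 2059-04-01: counting 190 days back gives 2058-09-23.
Adding +22 months to 2058-09-23 gives 2060-07-23.
Adding -22 months to 2060-07-23 gives 2058-09-23.

2058-09-23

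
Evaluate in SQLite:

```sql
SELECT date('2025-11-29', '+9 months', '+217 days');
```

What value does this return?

Adding +9 months to 2025-11-29 gives 2026-08-29.
Applying '+217 days' to 2026-08-29: counting 217 days forward gives 2027-04-03.

2027-04-03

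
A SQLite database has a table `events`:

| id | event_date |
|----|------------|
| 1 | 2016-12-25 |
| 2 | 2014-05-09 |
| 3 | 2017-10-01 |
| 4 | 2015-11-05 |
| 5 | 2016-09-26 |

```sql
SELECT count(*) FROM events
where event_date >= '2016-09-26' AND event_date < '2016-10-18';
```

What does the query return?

Rows in [2016-09-26, 2016-10-18): 2016-09-26 → 1 row.

1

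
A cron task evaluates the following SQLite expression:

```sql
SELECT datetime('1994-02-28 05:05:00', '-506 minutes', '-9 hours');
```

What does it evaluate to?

1994-02-27 11:39:00

506 minutes = 8h 26m; -506 minutes from 1994-02-28 05:05:00 is 1994-02-27 20:39:00 (crosses midnight).
-9 hours from 1994-02-27 20:39:00 is 1994-02-27 11:39:00.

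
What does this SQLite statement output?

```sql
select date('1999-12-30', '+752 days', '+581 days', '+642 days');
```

Applying '+752 days' to 1999-12-30: counting 752 days forward gives 2002-01-20.
Applying '+581 days' to 2002-01-20: counting 581 days forward gives 2003-08-24.
Applying '+642 days' to 2003-08-24: counting 642 days forward gives 2005-05-27.

2005-05-27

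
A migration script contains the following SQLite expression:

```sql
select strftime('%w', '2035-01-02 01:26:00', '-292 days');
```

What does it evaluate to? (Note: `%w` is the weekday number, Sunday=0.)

4

First apply '-292 days': 2035-01-02 01:26:00 → 2034-03-16 01:26:00.
2034-03-16 is a Thursday; with Sunday=0 that is 4.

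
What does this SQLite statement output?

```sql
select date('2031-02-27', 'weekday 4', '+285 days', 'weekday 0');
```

`weekday 4` advances to the next Thursday; 2031-02-27 is already a Thursday, so it stays at 2031-02-27.
Applying '+285 days' to 2031-02-27: counting 285 days forward gives 2031-12-09.
`weekday 0` advances to the next Sunday; 2031-12-09 is a Tuesday, so it moves forward to 2031-12-14.

2031-12-14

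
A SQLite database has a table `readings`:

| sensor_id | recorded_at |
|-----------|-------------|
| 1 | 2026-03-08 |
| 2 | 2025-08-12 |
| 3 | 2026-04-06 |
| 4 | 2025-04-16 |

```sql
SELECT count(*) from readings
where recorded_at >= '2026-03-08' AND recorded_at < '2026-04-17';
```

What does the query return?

2

Rows in [2026-03-08, 2026-04-17): 2026-03-08, 2026-04-06 → 2 rows.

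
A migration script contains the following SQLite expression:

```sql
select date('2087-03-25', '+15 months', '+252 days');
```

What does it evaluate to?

2089-03-04

Adding +15 months to 2087-03-25 gives 2088-06-25.
Applying '+252 days' to 2088-06-25: counting 252 days forward gives 2089-03-04.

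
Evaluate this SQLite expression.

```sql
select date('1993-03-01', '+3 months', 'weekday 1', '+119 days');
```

1993-10-04

Adding +3 months to 1993-03-01 gives 1993-06-01.
`weekday 1` advances to the next Monday; 1993-06-01 is a Tuesday, so it moves forward to 1993-06-07.
Applying '+119 days' to 1993-06-07: counting 119 days forward gives 1993-10-04.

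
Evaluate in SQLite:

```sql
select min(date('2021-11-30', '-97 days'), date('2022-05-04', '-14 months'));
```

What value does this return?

date('2021-11-30', '-97 days') → 2021-08-25.
date('2022-05-04', '-14 months') → 2021-03-04.
Earlier of the two is 2021-03-04.

2021-03-04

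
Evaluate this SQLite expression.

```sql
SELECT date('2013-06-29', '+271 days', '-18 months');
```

Applying '+271 days' to 2013-06-29: counting 271 days forward gives 2014-03-27.
Adding -18 months to 2014-03-27 gives 2012-09-27.

2012-09-27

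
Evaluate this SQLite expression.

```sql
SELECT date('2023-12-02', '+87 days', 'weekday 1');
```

2024-03-04

Applying '+87 days' to 2023-12-02: counting 87 days forward gives 2024-02-27.
`weekday 1` advances to the next Monday; 2024-02-27 is a Tuesday, so it moves forward to 2024-03-04.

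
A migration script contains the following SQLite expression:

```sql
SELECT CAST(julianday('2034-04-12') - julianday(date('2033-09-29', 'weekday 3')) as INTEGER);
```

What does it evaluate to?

189

`weekday 3` advances to the next Wednesday; 2033-09-29 is a Thursday, so it moves forward to 2033-10-05.
26 days remain in October 2033 after the 5th (31 − 5).
November 2033: 30 days.
December 2033: 31 days.
January 2034: 31 days.
February 2034: 28 days.
March 2034: 31 days.
Then 12 days into April 2034.
Total: 26 + 30 + 31 + 31 + 28 + 31 + 12 = 189.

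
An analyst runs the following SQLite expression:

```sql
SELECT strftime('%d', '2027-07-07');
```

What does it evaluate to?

`%d` extracts the 2-digit day of month: 07.

07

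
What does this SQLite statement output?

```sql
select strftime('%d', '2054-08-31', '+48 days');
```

18

First apply '+48 days': 2054-08-31 → 2054-10-18.
`%d` extracts the 2-digit day of month: 18.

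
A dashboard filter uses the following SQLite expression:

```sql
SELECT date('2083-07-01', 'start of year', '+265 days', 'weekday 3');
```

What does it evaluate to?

2083-09-29

`start of year` rewinds 2083-07-01 to 2083-01-01.
Applying '+265 days' to 2083-01-01: counting 265 days forward gives 2083-09-23.
`weekday 3` advances to the next Wednesday; 2083-09-23 is a Thursday, so it moves forward to 2083-09-29.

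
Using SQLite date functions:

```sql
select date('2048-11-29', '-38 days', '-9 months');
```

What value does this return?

2048-01-22

Going back 29 days from 2048-11-29 reaches 2048-10-31 (last day of October, 31 days).
Going back 9 days within October lands on 2048-10-22.
Adding -9 months to 2048-10-22 gives 2048-01-22.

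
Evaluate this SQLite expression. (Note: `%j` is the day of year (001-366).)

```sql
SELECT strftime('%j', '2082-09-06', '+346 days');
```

First apply '+346 days': 2082-09-06 → 2083-08-18.
Day-of-year for 2083-08-18: days since 2083-01-01 inclusive = 230, zero-padded to 230.

230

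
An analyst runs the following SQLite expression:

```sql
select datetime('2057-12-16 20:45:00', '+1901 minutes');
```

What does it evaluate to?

1901 minutes = 31h 41m; +1901 minutes from 2057-12-16 20:45:00 is 2057-12-18 04:26:00 (crosses midnight).

2057-12-18 04:26:00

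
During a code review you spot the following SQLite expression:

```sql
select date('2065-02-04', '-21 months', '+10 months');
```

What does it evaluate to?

2064-03-04

Adding -21 months to 2065-02-04 gives 2063-05-04.
Adding +10 months to 2063-05-04 gives 2064-03-04.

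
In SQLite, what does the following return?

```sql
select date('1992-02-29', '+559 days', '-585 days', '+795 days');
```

1994-04-08

Applying '+559 days' to 1992-02-29: counting 559 days forward gives 1993-09-10.
Applying '-585 days' to 1993-09-10: counting 585 days back gives 1992-02-03.
Applying '+795 days' to 1992-02-03: counting 795 days forward gives 1994-04-08.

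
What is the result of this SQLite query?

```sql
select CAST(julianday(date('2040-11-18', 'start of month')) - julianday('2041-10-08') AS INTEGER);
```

`start of month` rewinds 2040-11-18 to 2040-11-01.
29 days remain in November 2040 after the 1st (30 − 1).
Full months from December 2040 through September 2041 contribute their day counts.
Then 8 days into October 2041.
Total: 29 + 31 + 31 + 28 + 31 + 30 + 31 + 30 + 31 + 31 + 30 + 8 = 341.
The subtraction is earlier − later, so the result is −341 → -341.

-341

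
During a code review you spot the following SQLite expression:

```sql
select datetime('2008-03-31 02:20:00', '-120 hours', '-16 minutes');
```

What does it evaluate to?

2008-03-26 02:04:00

-120 hours from 2008-03-31 02:20:00 is 2008-03-26 02:20:00 (crosses midnight).
-16 minutes from 2008-03-26 02:20:00 is 2008-03-26 02:04:00.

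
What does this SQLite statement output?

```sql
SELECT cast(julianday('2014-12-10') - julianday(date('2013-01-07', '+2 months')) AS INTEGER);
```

643

Adding +2 months to 2013-01-07 gives 2013-03-07.
24 days remain in March 2013 after the 7th (31 − 7).
Full months from April 2013 through November 2014 contribute their day counts.
Then 10 days into December 2014.
Total: 24 + 30 + 31 + 30 + 31 + 31 + 30 + 31 + 30 + 31 + 31 + 28 + 31 + 30 + 31 + 30 + 31 + 31 + 30 + 31 + 30 + 10 = 643.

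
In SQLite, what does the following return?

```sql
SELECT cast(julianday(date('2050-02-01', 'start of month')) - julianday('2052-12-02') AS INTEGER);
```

-1035

`start of month` rewinds 2050-02-01 to 2050-02-01.
27 days remain in February 2050 after the 1st (28 − 1).
Full months from March 2050 through November 2052 contribute their day counts.
Then 2 days into December 2052.
Total: 27 + 31 + 30 + 31 + 30 + 31 + 31 + 30 + 31 + 30 + 31 + 31 + 28 + 31 + 30 + 31 + 30 + 31 + 31 + 30 + 31 + 30 + 31 + 31 + 29 + 31 + 30 + 31 + 30 + 31 + 31 + 30 + 31 + 30 + 2 = 1035.
The subtraction is earlier − later, so the result is −1035 → -1035.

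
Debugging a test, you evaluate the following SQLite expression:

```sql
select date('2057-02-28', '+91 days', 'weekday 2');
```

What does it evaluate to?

2057-06-05

Applying '+91 days' to 2057-02-28: counting 91 days forward gives 2057-05-30.
`weekday 2` advances to the next Tuesday; 2057-05-30 is a Wednesday, so it moves forward to 2057-06-05.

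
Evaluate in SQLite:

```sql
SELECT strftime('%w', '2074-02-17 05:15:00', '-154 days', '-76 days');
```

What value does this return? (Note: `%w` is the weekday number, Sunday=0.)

First apply '-154 days', '-76 days': 2074-02-17 05:15:00 → 2073-07-02 05:15:00.
2073-07-02 is a Sunday; with Sunday=0 that is 0.

0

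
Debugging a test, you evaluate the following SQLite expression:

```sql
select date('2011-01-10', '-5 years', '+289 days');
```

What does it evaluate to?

2006-10-26

Adding -5 years to 2011-01-10 gives 2006-01-10.
Applying '+289 days' to 2006-01-10: counting 289 days forward gives 2006-10-26.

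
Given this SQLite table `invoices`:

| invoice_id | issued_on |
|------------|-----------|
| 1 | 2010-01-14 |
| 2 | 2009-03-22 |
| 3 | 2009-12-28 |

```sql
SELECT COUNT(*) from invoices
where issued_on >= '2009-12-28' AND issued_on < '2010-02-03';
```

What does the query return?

Rows in [2009-12-28, 2010-02-03): 2010-01-14, 2009-12-28 → 2 rows.

2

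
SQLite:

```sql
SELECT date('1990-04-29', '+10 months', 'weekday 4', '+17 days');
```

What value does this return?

Adding +10 months to 1990-04-29 targets 1991-02-29. February 1991 has only 28 days, so SQLite normalizes the 1-day overflow forward to 1991-03-01.
`weekday 4` advances to the next Thursday; 1991-03-01 is a Friday, so it moves forward to 1991-03-07.
Advancing 17 more days within March lands on 1991-03-24.

1991-03-24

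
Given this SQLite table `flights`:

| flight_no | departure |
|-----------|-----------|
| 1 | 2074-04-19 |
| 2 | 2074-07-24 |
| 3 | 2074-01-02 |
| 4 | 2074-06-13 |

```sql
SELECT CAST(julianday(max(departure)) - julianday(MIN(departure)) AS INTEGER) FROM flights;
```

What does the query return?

MIN = 2074-01-02, MAX = 2074-07-24.
29 days remain in January 2074 after the 2nd (31 − 2).
February 2074: 28 days.
March 2074: 31 days.
April 2074: 30 days.
May 2074: 31 days.
June 2074: 30 days.
Then 24 days into July 2074.
Total: 29 + 28 + 31 + 30 + 31 + 30 + 24 = 203.

203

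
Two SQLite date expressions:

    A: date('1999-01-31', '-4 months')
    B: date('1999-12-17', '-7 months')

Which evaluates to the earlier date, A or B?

A

A = 1998-10-01.
B = 1999-05-17.
A is earlier.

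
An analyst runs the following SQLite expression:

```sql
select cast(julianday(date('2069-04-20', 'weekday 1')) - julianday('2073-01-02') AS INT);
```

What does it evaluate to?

-1351

`weekday 1` advances to the next Monday; 2069-04-20 is a Saturday, so it moves forward to 2069-04-22.
8 days remain in April 2069 after the 22nd (30 − 22).
Full months from May 2069 through December 2072 contribute their day counts.
Then 2 days into January 2073.
Total: 8 + 31 + 30 + 31 + 31 + 30 + 31 + 30 + 31 + 31 + 28 + 31 + 30 + 31 + 30 + 31 + 31 + 30 + 31 + 30 + 31 + 31 + 28 + 31 + 30 + 31 + 30 + 31 + 31 + 30 + 31 + 30 + 31 + 31 + 29 + 31 + 30 + 31 + 30 + 31 + 31 + 30 + 31 + 30 + 31 + 2 = 1351.
The subtraction is earlier − later, so the result is −1351 → -1351.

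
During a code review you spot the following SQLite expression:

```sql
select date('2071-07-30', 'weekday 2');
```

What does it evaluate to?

2071-08-04

`weekday 2` advances to the next Tuesday; 2071-07-30 is a Thursday, so it moves forward to 2071-08-04.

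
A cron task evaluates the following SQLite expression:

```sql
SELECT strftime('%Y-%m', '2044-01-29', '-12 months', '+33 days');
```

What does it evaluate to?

First apply '-12 months', '+33 days': 2044-01-29 → 2043-03-03.
`%Y-%m` extracts the year-month: 2043-03.

2043-03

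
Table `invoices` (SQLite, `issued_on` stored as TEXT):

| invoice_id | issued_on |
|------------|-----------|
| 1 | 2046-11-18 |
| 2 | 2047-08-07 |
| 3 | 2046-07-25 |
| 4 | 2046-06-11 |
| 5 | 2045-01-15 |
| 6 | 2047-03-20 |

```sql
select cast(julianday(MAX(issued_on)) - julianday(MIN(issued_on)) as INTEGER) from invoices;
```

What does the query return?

934

MIN = 2045-01-15, MAX = 2047-08-07.
16 days remain in January 2045 after the 15th (31 − 15).
Full months from February 2045 through July 2047 contribute their day counts.
Then 7 days into August 2047.
Total: 16 + 28 + 31 + 30 + 31 + 30 + 31 + 31 + 30 + 31 + 30 + 31 + 31 + 28 + 31 + 30 + 31 + 30 + 31 + 31 + 30 + 31 + 30 + 31 + 31 + 28 + 31 + 30 + 31 + 30 + 31 + 7 = 934.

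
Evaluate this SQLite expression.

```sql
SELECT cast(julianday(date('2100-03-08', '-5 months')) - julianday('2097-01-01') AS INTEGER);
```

Adding -5 months to 2100-03-08 gives 2099-10-08.
30 days remain in January 2097 after the 1st (31 − 1).
Full months from February 2097 through September 2099 contribute their day counts.
Then 8 days into October 2099.
Total: 30 + 28 + 31 + 30 + 31 + 30 + 31 + 31 + 30 + 31 + 30 + 31 + 31 + 28 + 31 + 30 + 31 + 30 + 31 + 31 + 30 + 31 + 30 + 31 + 31 + 28 + 31 + 30 + 31 + 30 + 31 + 31 + 30 + 8 = 1010.

1010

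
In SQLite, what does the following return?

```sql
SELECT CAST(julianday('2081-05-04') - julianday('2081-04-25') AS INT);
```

5 days remain in April 2081 after the 25th (30 − 25).
Then 4 days into May 2081.
Total: 5 + 4 = 9.

9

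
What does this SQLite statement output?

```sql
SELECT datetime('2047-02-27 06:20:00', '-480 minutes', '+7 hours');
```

480 minutes = 8h 0m; -480 minutes from 2047-02-27 06:20:00 is 2047-02-26 22:20:00 (crosses midnight).
+7 hours from 2047-02-26 22:20:00 is 2047-02-27 05:20:00 (crosses midnight).

2047-02-27 05:20:00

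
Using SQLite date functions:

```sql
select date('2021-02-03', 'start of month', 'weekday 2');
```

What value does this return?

`start of month` rewinds 2021-02-03 to 2021-02-01.
`weekday 2` advances to the next Tuesday; 2021-02-01 is a Monday, so it moves forward to 2021-02-02.

2021-02-02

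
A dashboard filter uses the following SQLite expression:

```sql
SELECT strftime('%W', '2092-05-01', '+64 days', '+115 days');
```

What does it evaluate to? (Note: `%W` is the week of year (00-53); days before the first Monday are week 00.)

43

First apply '+64 days', '+115 days': 2092-05-01 → 2092-10-27.
2092-10-27 is a Monday. SQLite's %W counts Mondays since the year started; the result is 43.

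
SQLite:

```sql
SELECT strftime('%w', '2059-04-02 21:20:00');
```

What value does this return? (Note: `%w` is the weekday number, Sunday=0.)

3

2059-04-02 is a Wednesday; with Sunday=0 that is 3.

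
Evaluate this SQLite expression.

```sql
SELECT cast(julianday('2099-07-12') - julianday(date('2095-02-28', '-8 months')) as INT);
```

Adding -8 months to 2095-02-28 gives 2094-06-28.
2 days remain in June 2094 after the 28th (30 − 28).
Full months from July 2094 through June 2099 contribute their day counts.
Then 12 days into July 2099.
Total: 2 + 31 + 31 + 30 + 31 + 30 + 31 + 31 + 28 + 31 + 30 + 31 + 30 + 31 + 31 + 30 + 31 + 30 + 31 + 31 + 29 + 31 + 30 + 31 + 30 + 31 + 31 + 30 + 31 + 30 + 31 + 31 + 28 + 31 + 30 + 31 + 30 + 31 + 31 + 30 + 31 + 30 + 31 + 31 + 28 + 31 + 30 + 31 + 30 + 31 + 31 + 30 + 31 + 30 + 31 + 31 + 28 + 31 + 30 + 31 + 30 + 12 = 1840.

1840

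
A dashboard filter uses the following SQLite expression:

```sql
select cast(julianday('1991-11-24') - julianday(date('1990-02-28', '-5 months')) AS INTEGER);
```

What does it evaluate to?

Adding -5 months to 1990-02-28 gives 1989-09-28.
2 days remain in September 1989 after the 28th (30 − 28).
Full months from October 1989 through October 1991 contribute their day counts.
Then 24 days into November 1991.
Total: 2 + 31 + 30 + 31 + 31 + 28 + 31 + 30 + 31 + 30 + 31 + 31 + 30 + 31 + 30 + 31 + 31 + 28 + 31 + 30 + 31 + 30 + 31 + 31 + 30 + 31 + 24 = 787.

787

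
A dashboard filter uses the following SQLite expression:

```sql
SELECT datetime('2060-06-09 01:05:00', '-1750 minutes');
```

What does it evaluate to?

2060-06-07 19:55:00

1750 minutes = 29h 10m; -1750 minutes from 2060-06-09 01:05:00 is 2060-06-07 19:55:00 (crosses midnight).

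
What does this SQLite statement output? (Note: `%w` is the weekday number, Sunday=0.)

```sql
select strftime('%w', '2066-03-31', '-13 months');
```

2

First apply '-13 months': 2066-03-31 → 2065-03-03.
2065-03-03 is a Tuesday; with Sunday=0 that is 2.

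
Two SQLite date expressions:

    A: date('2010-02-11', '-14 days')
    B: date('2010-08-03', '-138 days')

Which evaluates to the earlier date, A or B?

A = 2010-01-28.
B = 2010-03-18.
A is earlier.

A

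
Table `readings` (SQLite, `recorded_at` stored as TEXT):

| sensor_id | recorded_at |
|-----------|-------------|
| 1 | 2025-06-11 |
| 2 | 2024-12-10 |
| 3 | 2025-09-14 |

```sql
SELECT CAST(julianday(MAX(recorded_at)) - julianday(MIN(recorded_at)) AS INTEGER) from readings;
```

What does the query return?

MIN = 2024-12-10, MAX = 2025-09-14.
21 days remain in December 2024 after the 10th (31 − 10).
Full months from January 2025 through August 2025 contribute their day counts.
Then 14 days into September 2025.
Total: 21 + 31 + 28 + 31 + 30 + 31 + 30 + 31 + 31 + 14 = 278.

278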